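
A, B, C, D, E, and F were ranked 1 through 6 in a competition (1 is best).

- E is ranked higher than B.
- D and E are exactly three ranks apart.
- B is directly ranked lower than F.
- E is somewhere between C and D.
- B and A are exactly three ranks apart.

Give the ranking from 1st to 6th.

From clue 1: B is in {2,3,4,5,6}.
From clues 1–3: B is in {3,4,5,6}.
From clues 1–4: B is in {4,5}.
From clues 1–5: C → rank 1, A → rank 2, E → rank 3, F → rank 4, B → rank 5, D → rank 6.

C, A, E, F, B, D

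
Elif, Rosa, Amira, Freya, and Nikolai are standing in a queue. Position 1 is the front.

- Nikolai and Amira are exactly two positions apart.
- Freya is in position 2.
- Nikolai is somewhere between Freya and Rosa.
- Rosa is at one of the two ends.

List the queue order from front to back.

From clues 1–2: Freya → position 2.
From clues 1–3: Nikolai → position 3.
From clues 1–4: Amira → position 1, Elif → position 4, Rosa → position 5.

Amira, Freya, Nikolai, Elif, Rosa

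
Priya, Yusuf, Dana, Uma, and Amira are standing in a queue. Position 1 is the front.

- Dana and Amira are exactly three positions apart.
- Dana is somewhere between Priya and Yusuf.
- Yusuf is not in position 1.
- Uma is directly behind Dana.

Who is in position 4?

With clues 1–2, Amira is ruled out for position 4.
With clues 1–3, Priya is ruled out for position 4.
With clues 1–4, Dana and Uma are ruled out for position 4.
So position 4 is Yusuf.

Yusuf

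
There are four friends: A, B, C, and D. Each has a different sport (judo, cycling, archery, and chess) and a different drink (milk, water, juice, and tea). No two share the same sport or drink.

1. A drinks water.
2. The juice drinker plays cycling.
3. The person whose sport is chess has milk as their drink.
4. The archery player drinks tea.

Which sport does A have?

With clues 1–2, cycling is impossible for A's sport.
With clues 1–3, chess is impossible for A's sport.
With clues 1–4, archery is impossible for A's sport.
That leaves judo.

judo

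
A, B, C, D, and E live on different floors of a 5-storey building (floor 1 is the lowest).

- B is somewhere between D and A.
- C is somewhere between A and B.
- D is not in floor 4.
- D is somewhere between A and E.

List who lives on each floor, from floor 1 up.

E, D, B, C, A

From clue 1: B is in {2,3,4}.
From clues 1–4: E → floor 1, D → floor 2, B → floor 3, C → floor 4, A → floor 5.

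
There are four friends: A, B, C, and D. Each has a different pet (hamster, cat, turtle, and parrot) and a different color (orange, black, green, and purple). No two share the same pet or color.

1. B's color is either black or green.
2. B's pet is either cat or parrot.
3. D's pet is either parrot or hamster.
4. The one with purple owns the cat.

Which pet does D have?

With clues 1–3, cat and turtle are impossible for D's pet.
With clues 1–4, parrot is impossible for D's pet.
That leaves hamster.

hamster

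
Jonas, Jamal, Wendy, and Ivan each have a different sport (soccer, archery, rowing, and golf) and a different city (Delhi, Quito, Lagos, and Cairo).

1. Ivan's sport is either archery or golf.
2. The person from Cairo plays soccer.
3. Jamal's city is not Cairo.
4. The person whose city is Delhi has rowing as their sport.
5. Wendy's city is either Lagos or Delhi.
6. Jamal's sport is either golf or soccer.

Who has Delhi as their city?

With clues 1–4, Ivan is impossible for the one with city Delhi.
With clues 1–5, Jonas is impossible for the one with city Delhi.
With clues 1–6, Jamal is impossible for the one with city Delhi.
That leaves Wendy.

Wendy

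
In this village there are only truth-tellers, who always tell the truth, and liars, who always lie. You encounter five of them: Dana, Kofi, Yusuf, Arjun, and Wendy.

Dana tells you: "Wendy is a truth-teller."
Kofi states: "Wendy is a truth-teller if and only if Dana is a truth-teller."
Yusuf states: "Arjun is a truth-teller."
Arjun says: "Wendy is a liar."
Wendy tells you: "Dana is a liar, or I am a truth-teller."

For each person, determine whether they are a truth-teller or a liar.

Dana: truth-teller, Kofi: truth-teller, Yusuf: liar, Arjun: liar, Wendy: truth-teller

Consider Dana. Suppose Dana is a liar.
Then no assignment of the remaining roles makes every statement match its speaker's type — contradiction.
So Dana is a truth-teller.
Consider Kofi. Suppose Kofi is a liar.
Then no assignment of the remaining roles makes every statement match its speaker's type — contradiction.
So Kofi is a truth-teller.
Consider Yusuf. Suppose Yusuf is a truth-teller.
Then no assignment of the remaining roles makes every statement match its speaker's type — contradiction.
So Yusuf is a liar.
Consider Arjun. Suppose Arjun is a truth-teller.
Then Yusuf's statement comes out true, contradicting Yusuf being a liar.
So Arjun is a liar.
Consider Wendy. Suppose Wendy is a liar.
Then Dana's statement comes out false, contradicting Dana being a truth-teller.
So Wendy is a truth-teller.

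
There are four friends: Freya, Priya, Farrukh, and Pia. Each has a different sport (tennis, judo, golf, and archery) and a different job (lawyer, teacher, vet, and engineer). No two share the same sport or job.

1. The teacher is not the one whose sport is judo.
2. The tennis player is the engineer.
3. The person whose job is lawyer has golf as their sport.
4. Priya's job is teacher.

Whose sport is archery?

With clues 1–4, Farrukh, Freya, and Pia are impossible for the one with sport archery.
That leaves Priya.

Priya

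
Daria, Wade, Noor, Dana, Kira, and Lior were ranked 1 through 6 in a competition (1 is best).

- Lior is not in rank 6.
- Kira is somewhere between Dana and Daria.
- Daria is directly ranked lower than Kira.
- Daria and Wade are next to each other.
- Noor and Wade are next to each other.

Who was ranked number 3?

With clues 1–4, Wade is ruled out for rank 3.
With clues 1–5, Dana, Daria, Lior, and Noor are ruled out for rank 3.
So rank 3 is Kira.

Kira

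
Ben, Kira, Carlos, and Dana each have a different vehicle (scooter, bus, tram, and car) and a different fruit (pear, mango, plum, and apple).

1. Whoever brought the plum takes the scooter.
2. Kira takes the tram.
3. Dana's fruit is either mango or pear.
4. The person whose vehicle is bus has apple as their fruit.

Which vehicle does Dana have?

With clues 1–2, tram is impossible for Dana's vehicle.
With clues 1–3, scooter is impossible for Dana's vehicle.
With clues 1–4, bus is impossible for Dana's vehicle.
That leaves car.

car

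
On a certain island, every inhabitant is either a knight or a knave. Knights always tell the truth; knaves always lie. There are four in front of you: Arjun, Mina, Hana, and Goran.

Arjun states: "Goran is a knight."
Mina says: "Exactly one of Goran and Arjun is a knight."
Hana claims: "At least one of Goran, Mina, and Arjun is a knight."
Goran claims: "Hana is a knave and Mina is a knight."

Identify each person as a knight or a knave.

Arjun: knave, Mina: knave, Hana: knave, Goran: knave

Consider Arjun. Suppose Arjun is a knight.
Then no assignment of the remaining roles makes every statement match its speaker's type — contradiction.
So Arjun is a knave.
Consider Mina. Suppose Mina is a knight.
Then no assignment of the remaining roles makes every statement match its speaker's type — contradiction.
So Mina is a knave.
With that fixed, Goran's statement is false, so Goran is a knave.
With that fixed, Hana's statement is false, so Hana is a knave.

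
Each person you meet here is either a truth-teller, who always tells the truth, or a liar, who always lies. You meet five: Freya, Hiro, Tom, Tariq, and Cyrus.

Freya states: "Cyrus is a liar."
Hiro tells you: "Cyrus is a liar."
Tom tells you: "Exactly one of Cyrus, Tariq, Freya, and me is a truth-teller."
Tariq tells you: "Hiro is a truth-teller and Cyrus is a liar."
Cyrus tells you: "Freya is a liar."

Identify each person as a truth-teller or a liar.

Freya: truth-teller, Hiro: truth-teller, Tom: liar, Tariq: truth-teller, Cyrus: liar

Consider Freya. Suppose Freya is a liar.
Then no assignment of the remaining roles makes every statement match its speaker's type — contradiction.
So Freya is a truth-teller.
With that fixed, Cyrus's statement is false, so Cyrus is a liar.
With that fixed, Hiro's statement is true, so Hiro is a truth-teller.
With that fixed, Tariq's statement is true, so Tariq is a truth-teller.
With that fixed, Tom's statement is false, so Tom is a liar.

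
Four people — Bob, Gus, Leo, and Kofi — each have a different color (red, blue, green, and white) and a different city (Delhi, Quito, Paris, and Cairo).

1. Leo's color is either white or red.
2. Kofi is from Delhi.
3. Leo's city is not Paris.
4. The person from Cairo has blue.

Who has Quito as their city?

With clues 1–2, Kofi is impossible for the one with city Quito.
With clues 1–4, Bob and Gus are impossible for the one with city Quito.
That leaves Leo.

Leo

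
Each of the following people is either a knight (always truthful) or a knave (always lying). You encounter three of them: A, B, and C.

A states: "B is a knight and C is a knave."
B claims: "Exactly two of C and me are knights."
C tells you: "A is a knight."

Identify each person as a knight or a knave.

A: knave, B: knave, C: knave

Consider A. Suppose A is a knight.
Then no assignment of the remaining roles makes every statement match its speaker's type — contradiction.
So A is a knave.
With that fixed, C's statement is false, so C is a knave.
With that fixed, B's statement is false, so B is a knave.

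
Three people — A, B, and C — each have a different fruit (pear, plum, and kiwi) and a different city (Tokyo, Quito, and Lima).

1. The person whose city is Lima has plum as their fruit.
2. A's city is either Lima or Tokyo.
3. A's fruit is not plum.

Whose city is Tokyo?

A

With clues 1–3, B and C are impossible for the one with city Tokyo.
That leaves A.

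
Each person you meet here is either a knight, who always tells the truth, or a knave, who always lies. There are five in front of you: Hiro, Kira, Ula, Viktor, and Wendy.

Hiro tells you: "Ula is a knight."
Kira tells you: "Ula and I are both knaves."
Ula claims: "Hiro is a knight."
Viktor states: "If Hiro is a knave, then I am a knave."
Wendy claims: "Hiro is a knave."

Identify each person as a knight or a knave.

Consider Hiro. Suppose Hiro is a knave.
Then whichever role Viktor has, Viktor's statement has the wrong truth value — contradiction.
So Hiro is a knight.
With that fixed, Ula's statement is true, so Ula is a knight.
With that fixed, Viktor's statement is true, so Viktor is a knight.
With that fixed, Wendy's statement is false, so Wendy is a knave.
With that fixed, Kira's statement is false, so Kira is a knave.

Hiro: knight, Kira: knave, Ula: knight, Viktor: knight, Wendy: knave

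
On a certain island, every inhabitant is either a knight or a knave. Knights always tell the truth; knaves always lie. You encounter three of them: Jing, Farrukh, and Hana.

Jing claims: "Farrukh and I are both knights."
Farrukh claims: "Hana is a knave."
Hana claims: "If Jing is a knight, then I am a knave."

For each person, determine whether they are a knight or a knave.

Jing: knave, Farrukh: knave, Hana: knight

Consider Jing. Suppose Jing is a knight.
Then whichever role Hana has, Hana's statement has the wrong truth value — contradiction.
So Jing is a knave.
With that fixed, Hana's statement is true, so Hana is a knight.
With that fixed, Farrukh's statement is false, so Farrukh is a knave.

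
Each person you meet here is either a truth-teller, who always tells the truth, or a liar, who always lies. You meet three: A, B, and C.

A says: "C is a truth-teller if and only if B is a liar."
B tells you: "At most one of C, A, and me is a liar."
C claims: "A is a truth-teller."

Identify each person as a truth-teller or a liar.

A: liar, B: liar, C: liar

Consider A. Suppose A is a truth-teller.
Then no assignment of the remaining roles makes every statement match its speaker's type — contradiction.
So A is a liar.
With that fixed, C's statement is false, so C is a liar.
With that fixed, B's statement is false, so B is a liar.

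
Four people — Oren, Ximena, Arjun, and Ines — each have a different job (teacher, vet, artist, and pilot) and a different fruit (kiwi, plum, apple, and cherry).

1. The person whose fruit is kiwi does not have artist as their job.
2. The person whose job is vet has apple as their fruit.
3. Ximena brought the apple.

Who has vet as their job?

Ximena

With clues 1–3, Arjun, Ines, and Oren are impossible for the one with job vet.
That leaves Ximena.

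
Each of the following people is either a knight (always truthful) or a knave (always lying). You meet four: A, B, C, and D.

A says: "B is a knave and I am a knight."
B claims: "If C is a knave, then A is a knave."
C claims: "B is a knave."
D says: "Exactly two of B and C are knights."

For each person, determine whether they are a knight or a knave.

Consider A. Suppose A is a knight.
Then no assignment of the remaining roles makes every statement match its speaker's type — contradiction.
So A is a knave.
With that fixed, B's statement is true, so B is a knight.
With that fixed, C's statement is false, so C is a knave.
With that fixed, D's statement is false, so D is a knave.

A: knave, B: knight, C: knave, D: knave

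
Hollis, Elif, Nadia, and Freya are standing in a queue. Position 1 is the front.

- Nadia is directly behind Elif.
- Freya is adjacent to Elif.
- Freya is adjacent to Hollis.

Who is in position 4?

Nadia

With clue 1, Elif is ruled out for position 4.
With clues 1–2, Freya is ruled out for position 4.
With clues 1–3, Hollis is ruled out for position 4.
So position 4 is Nadia.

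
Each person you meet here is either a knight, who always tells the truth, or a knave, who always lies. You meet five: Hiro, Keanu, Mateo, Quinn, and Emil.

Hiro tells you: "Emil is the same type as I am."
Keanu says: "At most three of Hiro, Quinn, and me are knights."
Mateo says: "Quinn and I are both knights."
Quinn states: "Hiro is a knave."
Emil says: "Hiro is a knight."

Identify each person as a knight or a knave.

Regardless of anyone's role, Keanu's statement is true, so Keanu is a knight.
Consider Hiro. Suppose Hiro is a knave.
Then no assignment of the remaining roles makes every statement match its speaker's type — contradiction.
So Hiro is a knight.
With that fixed, Quinn's statement is false, so Quinn is a knave.
With that fixed, Emil's statement is true, so Emil is a knight.
With that fixed, Mateo's statement is false, so Mateo is a knave.

Hiro: knight, Keanu: knight, Mateo: knave, Quinn: knave, Emil: knight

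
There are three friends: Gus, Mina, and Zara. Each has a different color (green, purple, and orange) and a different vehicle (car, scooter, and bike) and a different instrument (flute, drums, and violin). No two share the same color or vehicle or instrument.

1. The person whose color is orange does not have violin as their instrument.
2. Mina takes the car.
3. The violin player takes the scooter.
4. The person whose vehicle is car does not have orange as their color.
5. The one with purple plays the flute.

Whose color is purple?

With clues 1–5, Gus and Zara are impossible for the one with color purple.
That leaves Mina.

Mina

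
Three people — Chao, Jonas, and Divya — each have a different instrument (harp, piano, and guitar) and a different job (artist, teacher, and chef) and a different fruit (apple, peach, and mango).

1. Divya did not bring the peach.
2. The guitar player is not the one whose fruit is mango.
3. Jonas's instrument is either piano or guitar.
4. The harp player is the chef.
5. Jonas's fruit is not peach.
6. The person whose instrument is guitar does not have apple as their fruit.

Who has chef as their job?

Divya

With clues 1–4, Jonas is impossible for the one with job chef.
With clues 1–6, Chao is impossible for the one with job chef.
That leaves Divya.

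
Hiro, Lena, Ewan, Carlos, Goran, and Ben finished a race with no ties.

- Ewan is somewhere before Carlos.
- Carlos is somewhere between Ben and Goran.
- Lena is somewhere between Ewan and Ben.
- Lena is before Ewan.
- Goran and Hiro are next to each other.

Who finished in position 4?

With clues 1–4, Ben, Goran, and Lena are ruled out for place 4.
With clues 1–5, Ewan and Hiro are ruled out for place 4.
So place 4 is Carlos.

Carlos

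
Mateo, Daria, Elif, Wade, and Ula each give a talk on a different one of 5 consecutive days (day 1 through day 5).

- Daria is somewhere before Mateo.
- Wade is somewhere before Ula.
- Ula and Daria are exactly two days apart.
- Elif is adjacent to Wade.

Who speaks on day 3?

With clues 1–4, Elif, Mateo, Ula, and Wade are ruled out for day 3.
So day 3 is Daria.

Daria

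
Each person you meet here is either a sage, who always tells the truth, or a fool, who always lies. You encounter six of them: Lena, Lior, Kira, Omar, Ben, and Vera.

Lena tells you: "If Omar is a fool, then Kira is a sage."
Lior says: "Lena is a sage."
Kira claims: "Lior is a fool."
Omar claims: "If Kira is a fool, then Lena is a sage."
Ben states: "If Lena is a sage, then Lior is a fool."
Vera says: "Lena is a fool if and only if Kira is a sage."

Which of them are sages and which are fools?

Lena: sage, Lior: sage, Kira: fool, Omar: sage, Ben: fool, Vera: sage

Consider Lena. Suppose Lena is a fool.
Then no assignment of the remaining roles makes every statement match its speaker's type — contradiction.
So Lena is a sage.
With that fixed, Lior's statement is true, so Lior is a sage.
With that fixed, Kira's statement is false, so Kira is a fool.
With that fixed, Omar's statement is true, so Omar is a sage.
With that fixed, Ben's statement is false, so Ben is a fool.
With that fixed, Vera's statement is true, so Vera is a sage.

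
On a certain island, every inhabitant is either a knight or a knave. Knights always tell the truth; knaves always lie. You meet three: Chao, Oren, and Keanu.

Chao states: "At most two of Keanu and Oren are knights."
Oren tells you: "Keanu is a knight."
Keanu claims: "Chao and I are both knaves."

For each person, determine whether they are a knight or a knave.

Chao: knight, Oren: knave, Keanu: knave

Regardless of anyone's role, Chao's statement is true, so Chao is a knight.
With that fixed, Keanu's statement is false, so Keanu is a knave.
With that fixed, Oren's statement is false, so Oren is a knave.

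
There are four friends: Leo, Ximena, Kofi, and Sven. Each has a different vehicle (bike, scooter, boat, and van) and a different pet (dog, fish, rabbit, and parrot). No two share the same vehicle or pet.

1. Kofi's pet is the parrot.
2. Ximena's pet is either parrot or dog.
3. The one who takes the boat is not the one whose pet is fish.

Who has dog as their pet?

Ximena

Clue 1 rules out Kofi for the one with pet dog.
With clues 1–2, Leo and Sven are impossible for the one with pet dog.
That leaves Ximena.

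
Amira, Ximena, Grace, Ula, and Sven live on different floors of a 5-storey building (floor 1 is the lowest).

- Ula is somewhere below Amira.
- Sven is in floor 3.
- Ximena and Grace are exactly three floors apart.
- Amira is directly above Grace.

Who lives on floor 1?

Ximena

With clue 1, Amira is ruled out for floor 1.
With clues 1–2, Sven is ruled out for floor 1.
With clues 1–4, Grace and Ula are ruled out for floor 1.
So floor 1 is Ximena.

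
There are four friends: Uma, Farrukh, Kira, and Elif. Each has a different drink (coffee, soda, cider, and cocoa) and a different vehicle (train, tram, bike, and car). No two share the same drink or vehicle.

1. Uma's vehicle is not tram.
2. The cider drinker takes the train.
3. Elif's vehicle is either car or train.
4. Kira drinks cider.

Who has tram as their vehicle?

Farrukh

Clue 1 rules out Uma for the one with vehicle tram.
With clues 1–3, Elif is impossible for the one with vehicle tram.
With clues 1–4, Kira is impossible for the one with vehicle tram.
That leaves Farrukh.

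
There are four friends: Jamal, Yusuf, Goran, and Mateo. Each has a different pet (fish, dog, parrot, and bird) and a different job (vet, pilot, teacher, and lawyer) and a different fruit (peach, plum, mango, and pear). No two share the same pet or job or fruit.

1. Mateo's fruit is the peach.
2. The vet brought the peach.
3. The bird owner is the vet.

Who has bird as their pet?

Mateo

With clues 1–3, Goran, Jamal, and Yusuf are impossible for the one with pet bird.
That leaves Mateo.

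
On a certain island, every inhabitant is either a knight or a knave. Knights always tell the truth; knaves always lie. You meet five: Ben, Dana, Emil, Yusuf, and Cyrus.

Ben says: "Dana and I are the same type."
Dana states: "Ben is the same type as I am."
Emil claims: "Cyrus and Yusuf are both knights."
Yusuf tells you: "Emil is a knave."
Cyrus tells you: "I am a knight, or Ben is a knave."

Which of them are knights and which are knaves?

Ben: knight, Dana: knight, Emil: knave, Yusuf: knight, Cyrus: knave

Consider Ben. Suppose Ben is a knave.
Then whichever role Dana has, Dana's statement has the wrong truth value — contradiction.
So Ben is a knight.
Consider Dana. Suppose Dana is a knave.
Then Ben's statement comes out false, contradicting Ben being a knight.
So Dana is a knight.
Consider Emil. Suppose Emil is a knight.
Then no assignment of the remaining roles makes every statement match its speaker's type — contradiction.
So Emil is a knave.
With that fixed, Yusuf's statement is true, so Yusuf is a knight.
Consider Cyrus. Suppose Cyrus is a knight.
Then Emil's statement comes out true, contradicting Emil being a knave.
So Cyrus is a knave.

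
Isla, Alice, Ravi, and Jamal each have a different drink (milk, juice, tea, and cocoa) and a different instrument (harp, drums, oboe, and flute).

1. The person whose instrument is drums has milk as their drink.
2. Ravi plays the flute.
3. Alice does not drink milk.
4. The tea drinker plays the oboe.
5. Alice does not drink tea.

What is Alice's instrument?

With clues 1–2, flute is impossible for Alice's instrument.
With clues 1–3, drums is impossible for Alice's instrument.
With clues 1–5, oboe is impossible for Alice's instrument.
That leaves harp.

harp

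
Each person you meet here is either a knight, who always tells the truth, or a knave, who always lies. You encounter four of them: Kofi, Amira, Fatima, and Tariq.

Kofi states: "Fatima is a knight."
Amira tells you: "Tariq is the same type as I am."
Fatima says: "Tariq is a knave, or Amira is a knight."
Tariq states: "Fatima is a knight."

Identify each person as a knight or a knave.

Consider Kofi. Suppose Kofi is a knave.
Then no assignment of the remaining roles makes every statement match its speaker's type — contradiction.
So Kofi is a knight.
Consider Amira. Suppose Amira is a knave.
Then no assignment of the remaining roles makes every statement match its speaker's type — contradiction.
So Amira is a knight.
With that fixed, Fatima's statement is true, so Fatima is a knight.
With that fixed, Tariq's statement is true, so Tariq is a knight.

Kofi: knight, Amira: knight, Fatima: knight, Tariq: knight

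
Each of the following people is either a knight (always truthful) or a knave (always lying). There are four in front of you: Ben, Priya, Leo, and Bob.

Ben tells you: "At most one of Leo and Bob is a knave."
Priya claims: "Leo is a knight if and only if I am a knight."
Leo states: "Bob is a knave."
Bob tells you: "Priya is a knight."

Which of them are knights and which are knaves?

Consider Ben. Suppose Ben is a knave.
Then no assignment of the remaining roles makes every statement match its speaker's type — contradiction.
So Ben is a knight.
Consider Priya. Suppose Priya is a knight.
Then no assignment of the remaining roles makes every statement match its speaker's type — contradiction.
So Priya is a knave.
With that fixed, Bob's statement is false, so Bob is a knave.
With that fixed, Leo's statement is true, so Leo is a knight.

Ben: knight, Priya: knave, Leo: knight, Bob: knave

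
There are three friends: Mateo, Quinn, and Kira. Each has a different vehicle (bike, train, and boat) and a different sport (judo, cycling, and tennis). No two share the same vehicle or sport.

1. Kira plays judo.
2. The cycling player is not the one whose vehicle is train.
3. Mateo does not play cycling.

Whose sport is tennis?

Clue 1 rules out Kira for the one with sport tennis.
With clues 1–3, Quinn is impossible for the one with sport tennis.
That leaves Mateo.

Mateo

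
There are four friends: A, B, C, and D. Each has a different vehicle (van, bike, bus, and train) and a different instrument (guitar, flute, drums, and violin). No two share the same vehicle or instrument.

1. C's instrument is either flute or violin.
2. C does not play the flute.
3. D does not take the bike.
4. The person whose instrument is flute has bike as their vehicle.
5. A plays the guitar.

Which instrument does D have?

drums

With clues 1–2, violin is impossible for D's instrument.
With clues 1–4, flute is impossible for D's instrument.
With clues 1–5, guitar is impossible for D's instrument.
That leaves drums.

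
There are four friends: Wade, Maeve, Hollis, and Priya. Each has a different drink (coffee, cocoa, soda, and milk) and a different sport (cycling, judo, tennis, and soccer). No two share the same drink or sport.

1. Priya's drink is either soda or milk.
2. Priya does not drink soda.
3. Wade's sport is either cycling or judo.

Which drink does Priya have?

Clue 1 rules out cocoa and coffee for Priya's drink.
With clues 1–2, soda is impossible for Priya's drink.
That leaves milk.

milk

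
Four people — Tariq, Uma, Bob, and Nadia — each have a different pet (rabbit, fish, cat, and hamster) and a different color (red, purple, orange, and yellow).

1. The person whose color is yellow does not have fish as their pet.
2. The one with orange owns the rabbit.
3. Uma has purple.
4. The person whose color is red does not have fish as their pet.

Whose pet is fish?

With clues 1–4, Bob, Nadia, and Tariq are impossible for the one with pet fish.
That leaves Uma.

Uma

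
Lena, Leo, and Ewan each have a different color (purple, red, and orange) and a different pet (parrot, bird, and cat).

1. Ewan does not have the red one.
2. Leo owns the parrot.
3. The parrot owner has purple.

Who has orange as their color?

With clues 1–3, Lena and Leo are impossible for the one with color orange.
That leaves Ewan.

Ewan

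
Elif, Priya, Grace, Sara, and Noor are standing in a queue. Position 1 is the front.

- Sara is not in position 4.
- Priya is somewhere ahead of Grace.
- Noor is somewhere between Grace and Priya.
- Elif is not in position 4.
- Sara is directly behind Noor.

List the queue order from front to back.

Priya, Noor, Sara, Grace, Elif

From clue 1: Sara is in {1,2,3,5}.
From clues 1–2: Priya is in {1,2,3,4}.
From clues 1–3: Priya is in {1,2,3}.
From clues 1–4: Grace is in {4,5}.
From clues 1–5: Priya → position 1, Noor → position 2, Sara → position 3, Grace → position 4, Elif → position 5.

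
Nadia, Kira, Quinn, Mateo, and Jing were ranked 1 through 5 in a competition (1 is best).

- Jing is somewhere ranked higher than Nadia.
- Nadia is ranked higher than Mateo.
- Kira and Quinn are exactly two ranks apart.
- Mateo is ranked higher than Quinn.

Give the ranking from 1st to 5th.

Jing, Nadia, Kira, Mateo, Quinn

From clue 1: Nadia is in {2,3,4,5}.
From clues 1–2: Nadia is in {2,3,4}.
From clues 1–3: Mateo is in {4,5}.
From clues 1–4: Jing → rank 1, Nadia → rank 2, Kira → rank 3, Mateo → rank 4, Quinn → rank 5.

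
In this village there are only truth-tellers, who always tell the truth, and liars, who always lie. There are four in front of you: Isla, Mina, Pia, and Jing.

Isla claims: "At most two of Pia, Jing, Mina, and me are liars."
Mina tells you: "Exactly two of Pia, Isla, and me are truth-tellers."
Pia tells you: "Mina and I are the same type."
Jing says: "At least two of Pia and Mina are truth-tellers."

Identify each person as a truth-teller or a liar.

Consider Isla. Suppose Isla is a liar.
Then no assignment of the remaining roles makes every statement match its speaker's type — contradiction.
So Isla is a truth-teller.
Consider Mina. Suppose Mina is a liar.
Then whichever role Pia has, Pia's statement has the wrong truth value — contradiction.
So Mina is a truth-teller.
Consider Pia. Suppose Pia is a truth-teller.
Then Mina's statement comes out false, contradicting Mina being a truth-teller.
So Pia is a liar.
With that fixed, Jing's statement is false, so Jing is a liar.

Isla: truth-teller, Mina: truth-teller, Pia: liar, Jing: liar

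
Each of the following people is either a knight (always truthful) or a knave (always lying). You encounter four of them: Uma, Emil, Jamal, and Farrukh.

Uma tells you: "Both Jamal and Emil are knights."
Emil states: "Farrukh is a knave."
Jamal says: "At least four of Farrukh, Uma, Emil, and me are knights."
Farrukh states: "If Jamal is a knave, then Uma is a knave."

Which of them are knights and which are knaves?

Consider Uma. Suppose Uma is a knight.
Then no assignment of the remaining roles makes every statement match its speaker's type — contradiction.
So Uma is a knave.
With that fixed, Jamal's statement is false, so Jamal is a knave.
With that fixed, Farrukh's statement is true, so Farrukh is a knight.
With that fixed, Emil's statement is false, so Emil is a knave.

Uma: knave, Emil: knave, Jamal: knave, Farrukh: knight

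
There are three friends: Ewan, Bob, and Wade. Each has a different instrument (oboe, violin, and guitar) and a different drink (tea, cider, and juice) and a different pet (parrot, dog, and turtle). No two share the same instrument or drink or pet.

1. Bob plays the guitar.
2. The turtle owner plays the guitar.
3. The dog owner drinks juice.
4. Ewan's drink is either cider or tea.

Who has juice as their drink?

Wade

With clues 1–3, Bob is impossible for the one with drink juice.
With clues 1–4, Ewan is impossible for the one with drink juice.
That leaves Wade.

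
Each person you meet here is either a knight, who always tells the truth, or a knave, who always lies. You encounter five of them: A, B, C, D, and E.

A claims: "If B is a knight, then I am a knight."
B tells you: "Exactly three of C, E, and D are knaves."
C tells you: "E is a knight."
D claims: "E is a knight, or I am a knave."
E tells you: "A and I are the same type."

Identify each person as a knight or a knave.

A: knight, B: knave, C: knight, D: knight, E: knight

Consider A. Suppose A is a knave.
Then whichever role E has, E's statement has the wrong truth value — contradiction.
So A is a knight.
Consider B. Suppose B is a knight.
Then no assignment of the remaining roles makes every statement match its speaker's type — contradiction.
So B is a knave.
Consider C. Suppose C is a knave.
Then no assignment of the remaining roles makes every statement match its speaker's type — contradiction.
So C is a knight.
Consider D. Suppose D is a knave.
Then D's own statement would have to be false, but it can't be — contradiction.
So D is a knight.
Consider E. Suppose E is a knave.
Then C's statement comes out false, contradicting C being a knight.
So E is a knight.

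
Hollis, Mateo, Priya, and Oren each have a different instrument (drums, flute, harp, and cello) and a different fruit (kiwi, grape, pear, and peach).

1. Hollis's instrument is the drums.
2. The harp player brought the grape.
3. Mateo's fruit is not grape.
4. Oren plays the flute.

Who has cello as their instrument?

Mateo

Clue 1 rules out Hollis for the one with instrument cello.
With clues 1–4, Oren and Priya are impossible for the one with instrument cello.
That leaves Mateo.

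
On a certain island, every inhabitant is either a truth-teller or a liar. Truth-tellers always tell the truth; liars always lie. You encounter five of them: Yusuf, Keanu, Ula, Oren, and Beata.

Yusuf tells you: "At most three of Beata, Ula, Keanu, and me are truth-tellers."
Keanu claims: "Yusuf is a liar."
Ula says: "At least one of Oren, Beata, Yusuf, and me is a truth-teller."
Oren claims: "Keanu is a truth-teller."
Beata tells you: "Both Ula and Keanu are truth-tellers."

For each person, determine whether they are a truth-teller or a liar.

Consider Yusuf. Suppose Yusuf is a liar.
Then Yusuf's own statement would have to be false, but it can't be — contradiction.
So Yusuf is a truth-teller.
With that fixed, Keanu's statement is false, so Keanu is a liar.
With that fixed, Ula's statement is true, so Ula is a truth-teller.
With that fixed, Oren's statement is false, so Oren is a liar.
With that fixed, Beata's statement is false, so Beata is a liar.

Yusuf: truth-teller, Keanu: liar, Ula: truth-teller, Oren: liar, Beata: liar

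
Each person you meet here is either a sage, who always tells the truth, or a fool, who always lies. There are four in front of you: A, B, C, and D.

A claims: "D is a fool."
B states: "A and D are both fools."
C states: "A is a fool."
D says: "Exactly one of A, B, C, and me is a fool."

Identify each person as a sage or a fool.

Consider A. Suppose A is a fool.
Then no assignment of the remaining roles makes every statement match its speaker's type — contradiction.
So A is a sage.
With that fixed, B's statement is false, so B is a fool.
With that fixed, C's statement is false, so C is a fool.
With that fixed, D's statement is false, so D is a fool.

A: sage, B: fool, C: fool, D: fool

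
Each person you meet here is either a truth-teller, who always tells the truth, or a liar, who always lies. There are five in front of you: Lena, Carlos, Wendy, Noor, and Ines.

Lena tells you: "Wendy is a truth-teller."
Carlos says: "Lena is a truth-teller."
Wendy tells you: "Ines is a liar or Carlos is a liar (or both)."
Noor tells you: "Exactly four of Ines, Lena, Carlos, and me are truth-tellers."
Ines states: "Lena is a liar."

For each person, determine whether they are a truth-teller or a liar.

Consider Lena. Suppose Lena is a liar.
Then no assignment of the remaining roles makes every statement match its speaker's type — contradiction.
So Lena is a truth-teller.
With that fixed, Carlos's statement is true, so Carlos is a truth-teller.
With that fixed, Ines's statement is false, so Ines is a liar.
With that fixed, Wendy's statement is true, so Wendy is a truth-teller.
With that fixed, Noor's statement is false, so Noor is a liar.

Lena: truth-teller, Carlos: truth-teller, Wendy: truth-teller, Noor: liar, Ines: liar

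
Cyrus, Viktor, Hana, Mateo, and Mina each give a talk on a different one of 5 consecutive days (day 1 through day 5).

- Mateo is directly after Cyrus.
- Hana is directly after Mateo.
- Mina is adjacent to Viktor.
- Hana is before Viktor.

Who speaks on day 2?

With clues 1–2, Hana is ruled out for day 2.
With clues 1–3, Cyrus is ruled out for day 2.
With clues 1–4, Mina and Viktor are ruled out for day 2.
So day 2 is Mateo.

Mateo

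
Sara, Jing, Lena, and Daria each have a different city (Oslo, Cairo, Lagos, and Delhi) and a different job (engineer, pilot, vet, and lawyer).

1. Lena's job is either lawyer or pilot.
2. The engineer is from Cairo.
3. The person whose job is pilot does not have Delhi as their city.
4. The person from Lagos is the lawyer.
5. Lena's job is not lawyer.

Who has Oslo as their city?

Lena

With clues 1–5, Daria, Jing, and Sara are impossible for the one with city Oslo.
That leaves Lena.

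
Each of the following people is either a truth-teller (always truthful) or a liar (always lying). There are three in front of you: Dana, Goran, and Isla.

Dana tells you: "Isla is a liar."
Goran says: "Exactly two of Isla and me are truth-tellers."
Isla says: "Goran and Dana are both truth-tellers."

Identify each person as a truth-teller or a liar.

Dana: truth-teller, Goran: liar, Isla: liar

Consider Dana. Suppose Dana is a liar.
Then no assignment of the remaining roles makes every statement match its speaker's type — contradiction.
So Dana is a truth-teller.
Consider Goran. Suppose Goran is a truth-teller.
Then no assignment of the remaining roles makes every statement match its speaker's type — contradiction.
So Goran is a liar.
With that fixed, Isla's statement is false, so Isla is a liar.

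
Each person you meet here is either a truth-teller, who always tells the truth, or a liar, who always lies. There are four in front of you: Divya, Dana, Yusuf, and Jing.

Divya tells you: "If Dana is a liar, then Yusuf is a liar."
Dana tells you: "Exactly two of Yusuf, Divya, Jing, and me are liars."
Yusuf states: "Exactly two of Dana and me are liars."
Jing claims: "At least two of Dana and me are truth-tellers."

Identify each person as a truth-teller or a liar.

Divya: truth-teller, Dana: truth-teller, Yusuf: liar, Jing: liar

Consider Divya. Suppose Divya is a liar.
Then no assignment of the remaining roles makes every statement match its speaker's type — contradiction.
So Divya is a truth-teller.
Consider Dana. Suppose Dana is a liar.
Then whichever role Yusuf has, Yusuf's statement has the wrong truth value — contradiction.
So Dana is a truth-teller.
With that fixed, Yusuf's statement is false, so Yusuf is a liar.
Consider Jing. Suppose Jing is a truth-teller.
Then Dana's statement comes out false, contradicting Dana being a truth-teller.
So Jing is a liar.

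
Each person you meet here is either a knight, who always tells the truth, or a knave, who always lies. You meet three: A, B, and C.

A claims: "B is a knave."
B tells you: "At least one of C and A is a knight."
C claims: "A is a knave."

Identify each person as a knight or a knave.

Consider A. Suppose A is a knight.
Then no assignment of the remaining roles makes every statement match its speaker's type — contradiction.
So A is a knave.
With that fixed, C's statement is true, so C is a knight.
With that fixed, B's statement is true, so B is a knight.

A: knave, B: knight, C: knight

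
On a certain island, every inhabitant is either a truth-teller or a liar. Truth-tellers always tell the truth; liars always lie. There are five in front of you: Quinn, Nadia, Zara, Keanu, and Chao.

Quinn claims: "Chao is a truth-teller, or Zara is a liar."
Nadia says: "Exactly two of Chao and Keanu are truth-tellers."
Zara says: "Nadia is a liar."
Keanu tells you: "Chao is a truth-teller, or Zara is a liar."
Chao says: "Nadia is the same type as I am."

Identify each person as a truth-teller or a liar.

Quinn: truth-teller, Nadia: truth-teller, Zara: liar, Keanu: truth-teller, Chao: truth-teller

Consider Quinn. Suppose Quinn is a liar.
Then no assignment of the remaining roles makes every statement match its speaker's type — contradiction.
So Quinn is a truth-teller.
Consider Nadia. Suppose Nadia is a liar.
Then whichever role Chao has, Chao's statement has the wrong truth value — contradiction.
So Nadia is a truth-teller.
With that fixed, Zara's statement is false, so Zara is a liar.
With that fixed, Keanu's statement is true, so Keanu is a truth-teller.
Consider Chao. Suppose Chao is a liar.
Then Nadia's statement comes out false, contradicting Nadia being a truth-teller.
So Chao is a truth-teller.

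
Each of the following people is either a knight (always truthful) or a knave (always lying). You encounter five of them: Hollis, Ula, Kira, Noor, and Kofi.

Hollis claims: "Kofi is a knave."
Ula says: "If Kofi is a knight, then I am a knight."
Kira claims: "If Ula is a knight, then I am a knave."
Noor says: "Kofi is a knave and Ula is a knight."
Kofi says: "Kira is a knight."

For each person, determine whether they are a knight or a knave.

Hollis: knave, Ula: knave, Kira: knight, Noor: knave, Kofi: knight

Consider Hollis. Suppose Hollis is a knight.
Then no assignment of the remaining roles makes every statement match its speaker's type — contradiction.
So Hollis is a knave.
Consider Ula. Suppose Ula is a knight.
Then whichever role Kira has, Kira's statement has the wrong truth value — contradiction.
So Ula is a knave.
With that fixed, Kira's statement is true, so Kira is a knight.
With that fixed, Noor's statement is false, so Noor is a knave.
With that fixed, Kofi's statement is true, so Kofi is a knight.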